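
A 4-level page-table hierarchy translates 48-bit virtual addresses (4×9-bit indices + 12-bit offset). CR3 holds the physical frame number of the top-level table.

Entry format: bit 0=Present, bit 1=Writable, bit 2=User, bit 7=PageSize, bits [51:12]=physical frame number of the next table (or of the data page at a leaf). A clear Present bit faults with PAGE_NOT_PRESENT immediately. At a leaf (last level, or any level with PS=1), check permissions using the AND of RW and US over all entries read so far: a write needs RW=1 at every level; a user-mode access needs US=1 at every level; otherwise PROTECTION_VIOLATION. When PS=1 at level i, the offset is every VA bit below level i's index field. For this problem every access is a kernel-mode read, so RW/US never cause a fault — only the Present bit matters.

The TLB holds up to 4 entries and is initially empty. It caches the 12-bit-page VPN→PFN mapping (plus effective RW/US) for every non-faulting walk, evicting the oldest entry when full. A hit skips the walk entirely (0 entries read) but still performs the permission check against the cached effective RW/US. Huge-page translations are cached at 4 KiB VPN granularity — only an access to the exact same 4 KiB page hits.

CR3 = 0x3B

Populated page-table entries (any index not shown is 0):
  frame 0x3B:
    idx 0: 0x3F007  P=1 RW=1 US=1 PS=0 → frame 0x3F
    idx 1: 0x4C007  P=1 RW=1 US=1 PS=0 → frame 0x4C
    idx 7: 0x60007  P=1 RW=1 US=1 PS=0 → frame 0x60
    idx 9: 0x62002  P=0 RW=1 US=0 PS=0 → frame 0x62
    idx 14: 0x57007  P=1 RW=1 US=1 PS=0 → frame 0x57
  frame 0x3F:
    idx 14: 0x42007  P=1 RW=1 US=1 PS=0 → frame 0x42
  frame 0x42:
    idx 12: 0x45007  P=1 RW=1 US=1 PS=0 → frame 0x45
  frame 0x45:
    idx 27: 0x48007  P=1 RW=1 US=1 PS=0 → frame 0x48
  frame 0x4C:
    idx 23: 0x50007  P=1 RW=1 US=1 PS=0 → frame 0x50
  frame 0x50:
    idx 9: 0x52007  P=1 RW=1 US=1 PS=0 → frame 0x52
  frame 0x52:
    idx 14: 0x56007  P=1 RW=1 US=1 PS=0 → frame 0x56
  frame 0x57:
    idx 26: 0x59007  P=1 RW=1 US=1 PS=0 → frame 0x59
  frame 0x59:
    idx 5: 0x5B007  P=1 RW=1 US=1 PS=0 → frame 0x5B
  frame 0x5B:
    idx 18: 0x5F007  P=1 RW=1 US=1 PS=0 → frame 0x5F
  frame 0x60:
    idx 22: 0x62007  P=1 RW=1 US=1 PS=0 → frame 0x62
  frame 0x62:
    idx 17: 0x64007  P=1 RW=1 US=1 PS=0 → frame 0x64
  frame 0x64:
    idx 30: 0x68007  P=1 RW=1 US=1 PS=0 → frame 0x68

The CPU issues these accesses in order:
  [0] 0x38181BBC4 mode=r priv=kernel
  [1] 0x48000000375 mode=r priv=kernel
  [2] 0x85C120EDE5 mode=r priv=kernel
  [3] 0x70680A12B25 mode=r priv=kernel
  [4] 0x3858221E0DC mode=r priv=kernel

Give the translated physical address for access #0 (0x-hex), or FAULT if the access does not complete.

Walk each access:
#0 VA=0x38181BBC4 (r,kernel):
  [0] read 0x3B idx=0: raw=0x3F007 flags P=1 W=1 U=1 S=0
  [1] read 0x3F idx=14: raw=0x42007 flags P=1 W=1 U=1 S=0
  [2] read 0x42 idx=12: raw=0x45007 flags P=1 W=1 U=1 S=0
  [3] read 0x45 idx=27: raw=0x48007 flags P=1 W=1 U=1 S=0
  ✓ 0x48BC4  — 4 lookups
#1 VA=0x48000000375 (r,kernel):
  [0] read 0x3B idx=9: raw=0x62002 flags P=0 W=1 U=0 S=0
  → PAGE_NOT_PRESENT  (1 entries read)
#2 VA=0x85C120EDE5 (r,kernel):
  [0] read 0x3B idx=1: raw=0x4C007 flags P=1 W=1 U=1 S=0
  [1] read 0x4C idx=23: raw=0x50007 flags P=1 W=1 U=1 S=0
  [2] read 0x50 idx=9: raw=0x52007 flags P=1 W=1 U=1 S=0
  [3] read 0x52 idx=14: raw=0x56007 flags P=1 W=1 U=1 S=0
  ✓ 0x56DE5  — 4 lookups
#3 VA=0x70680A12B25 (r,kernel):
  [0] read 0x3B idx=14: raw=0x57007 flags P=1 W=1 U=1 S=0
  [1] read 0x57 idx=26: raw=0x59007 flags P=1 W=1 U=1 S=0
  [2] read 0x59 idx=5: raw=0x5B007 flags P=1 W=1 U=1 S=0
  [3] read 0x5B idx=18: raw=0x5F007 flags P=1 W=1 U=1 S=0
  ✓ 0x5FB25  — 4 lookups
#4 VA=0x3858221E0DC (r,kernel):
  [0] read 0x3B idx=7: raw=0x60007 flags P=1 W=1 U=1 S=0
  [1] read 0x60 idx=22: raw=0x62007 flags P=1 W=1 U=1 S=0
  [2] read 0x62 idx=17: raw=0x64007 flags P=1 W=1 U=1 S=0
  [3] read 0x64 idx=30: raw=0x68007 flags P=1 W=1 U=1 S=0
  ✓ 0x680DC  — 4 lookups

Access #0 PA: 0x48BC4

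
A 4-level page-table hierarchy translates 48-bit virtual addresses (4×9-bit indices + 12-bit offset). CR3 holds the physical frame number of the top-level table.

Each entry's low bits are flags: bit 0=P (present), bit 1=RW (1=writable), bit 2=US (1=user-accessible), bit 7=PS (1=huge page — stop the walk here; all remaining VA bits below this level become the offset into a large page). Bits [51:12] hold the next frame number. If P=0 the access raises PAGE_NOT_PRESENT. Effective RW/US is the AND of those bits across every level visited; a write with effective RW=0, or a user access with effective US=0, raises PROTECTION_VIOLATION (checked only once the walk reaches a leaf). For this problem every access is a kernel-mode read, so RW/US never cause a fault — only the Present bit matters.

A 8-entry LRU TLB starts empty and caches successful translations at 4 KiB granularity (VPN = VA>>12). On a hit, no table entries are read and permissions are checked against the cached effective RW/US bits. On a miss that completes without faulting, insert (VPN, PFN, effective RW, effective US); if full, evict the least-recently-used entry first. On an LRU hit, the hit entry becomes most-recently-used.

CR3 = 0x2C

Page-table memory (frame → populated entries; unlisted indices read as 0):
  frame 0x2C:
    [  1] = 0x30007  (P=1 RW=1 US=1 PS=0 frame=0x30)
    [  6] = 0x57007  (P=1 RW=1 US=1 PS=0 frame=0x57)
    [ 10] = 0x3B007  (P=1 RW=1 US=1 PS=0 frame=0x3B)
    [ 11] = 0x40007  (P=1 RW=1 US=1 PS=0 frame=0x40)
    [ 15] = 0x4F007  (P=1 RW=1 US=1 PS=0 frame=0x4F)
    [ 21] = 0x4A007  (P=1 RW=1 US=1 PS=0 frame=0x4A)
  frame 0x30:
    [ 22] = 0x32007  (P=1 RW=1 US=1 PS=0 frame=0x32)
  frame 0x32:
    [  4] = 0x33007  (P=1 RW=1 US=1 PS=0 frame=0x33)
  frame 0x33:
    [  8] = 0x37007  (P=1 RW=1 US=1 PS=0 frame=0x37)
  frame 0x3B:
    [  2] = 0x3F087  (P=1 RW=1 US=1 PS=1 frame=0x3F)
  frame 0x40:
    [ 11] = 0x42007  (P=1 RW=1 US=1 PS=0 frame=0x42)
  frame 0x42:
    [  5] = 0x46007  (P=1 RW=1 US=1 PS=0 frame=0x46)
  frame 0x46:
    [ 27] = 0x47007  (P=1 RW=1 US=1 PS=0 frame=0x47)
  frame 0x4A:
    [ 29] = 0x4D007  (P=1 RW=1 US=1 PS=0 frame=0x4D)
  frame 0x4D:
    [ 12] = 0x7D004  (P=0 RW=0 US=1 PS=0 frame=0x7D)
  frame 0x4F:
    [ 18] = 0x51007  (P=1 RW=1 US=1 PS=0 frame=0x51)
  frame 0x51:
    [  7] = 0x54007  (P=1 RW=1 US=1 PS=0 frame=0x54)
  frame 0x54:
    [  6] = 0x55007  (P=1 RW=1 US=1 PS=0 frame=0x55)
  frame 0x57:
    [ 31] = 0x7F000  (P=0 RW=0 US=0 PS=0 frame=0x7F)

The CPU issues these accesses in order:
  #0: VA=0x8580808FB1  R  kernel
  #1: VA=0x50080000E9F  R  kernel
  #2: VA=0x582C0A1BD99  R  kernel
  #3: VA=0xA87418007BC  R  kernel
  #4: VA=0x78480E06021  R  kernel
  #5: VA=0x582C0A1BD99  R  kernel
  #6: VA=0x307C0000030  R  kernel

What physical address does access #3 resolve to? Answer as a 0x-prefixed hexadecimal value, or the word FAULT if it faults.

Trace:
#0 VA=0x8580808FB1 (r,kernel):
  L0: frame=0x2C idx=1 entry=0x30007 [P=1 RW=1 US=1 PS=0]
  L1: frame=0x30 idx=22 entry=0x32007 [P=1 RW=1 US=1 PS=0]
  L2: frame=0x32 idx=4 entry=0x33007 [P=1 RW=1 US=1 PS=0]
  L3: frame=0x33 idx=8 entry=0x37007 [P=1 RW=1 US=1 PS=0]
  ✓ 0x37FB1  — 4 lookups
#1 VA=0x50080000E9F (r,kernel):
  L0: frame=0x2C idx=10 entry=0x3B007 [P=1 RW=1 US=1 PS=0]
  L1: frame=0x3B idx=2 entry=0x3F087 [P=1 RW=1 US=1 PS=1]
  ✓ 0x3FE9F (huge @L1)  — 2 lookups
#2 VA=0x582C0A1BD99 (r,kernel):
  L0: frame=0x2C idx=11 entry=0x40007 [P=1 RW=1 US=1 PS=0]
  L1: frame=0x40 idx=11 entry=0x42007 [P=1 RW=1 US=1 PS=0]
  L2: frame=0x42 idx=5 entry=0x46007 [P=1 RW=1 US=1 PS=0]
  L3: frame=0x46 idx=27 entry=0x47007 [P=1 RW=1 US=1 PS=0]
  ✓ 0x47D99  — 4 lookups
#3 VA=0xA87418007BC (r,kernel):
  L0: frame=0x2C idx=21 entry=0x4A007 [P=1 RW=1 US=1 PS=0]
  L1: frame=0x4A idx=29 entry=0x4D007 [P=1 RW=1 US=1 PS=0]
  L2: frame=0x4D idx=12 entry=0x7D004 [P=0 RW=0 US=1 PS=0]
  ✗ PAGE_NOT_PRESENT  [3 reads]
#4 VA=0x78480E06021 (r,kernel):
  L0: frame=0x2C idx=15 entry=0x4F007 [P=1 RW=1 US=1 PS=0]
  L1: frame=0x4F idx=18 entry=0x51007 [P=1 RW=1 US=1 PS=0]
  L2: frame=0x51 idx=7 entry=0x54007 [P=1 RW=1 US=1 PS=0]
  L3: frame=0x54 idx=6 entry=0x55007 [P=1 RW=1 US=1 PS=0]
  ✓ 0x55021  — 4 lookups
#5 VA=0x582C0A1BD99 (r,kernel):
  TLB hit vpn=0x582C0A1B → PA=0x47D99
#6 VA=0x307C0000030 (r,kernel):
  L0: frame=0x2C idx=6 entry=0x57007 [P=1 RW=1 US=1 PS=0]
  L1: frame=0x57 idx=31 entry=0x7F000 [P=0 RW=0 US=0 PS=0]
  ✗ PAGE_NOT_PRESENT  [2 reads]

Access #3 PA: FAULT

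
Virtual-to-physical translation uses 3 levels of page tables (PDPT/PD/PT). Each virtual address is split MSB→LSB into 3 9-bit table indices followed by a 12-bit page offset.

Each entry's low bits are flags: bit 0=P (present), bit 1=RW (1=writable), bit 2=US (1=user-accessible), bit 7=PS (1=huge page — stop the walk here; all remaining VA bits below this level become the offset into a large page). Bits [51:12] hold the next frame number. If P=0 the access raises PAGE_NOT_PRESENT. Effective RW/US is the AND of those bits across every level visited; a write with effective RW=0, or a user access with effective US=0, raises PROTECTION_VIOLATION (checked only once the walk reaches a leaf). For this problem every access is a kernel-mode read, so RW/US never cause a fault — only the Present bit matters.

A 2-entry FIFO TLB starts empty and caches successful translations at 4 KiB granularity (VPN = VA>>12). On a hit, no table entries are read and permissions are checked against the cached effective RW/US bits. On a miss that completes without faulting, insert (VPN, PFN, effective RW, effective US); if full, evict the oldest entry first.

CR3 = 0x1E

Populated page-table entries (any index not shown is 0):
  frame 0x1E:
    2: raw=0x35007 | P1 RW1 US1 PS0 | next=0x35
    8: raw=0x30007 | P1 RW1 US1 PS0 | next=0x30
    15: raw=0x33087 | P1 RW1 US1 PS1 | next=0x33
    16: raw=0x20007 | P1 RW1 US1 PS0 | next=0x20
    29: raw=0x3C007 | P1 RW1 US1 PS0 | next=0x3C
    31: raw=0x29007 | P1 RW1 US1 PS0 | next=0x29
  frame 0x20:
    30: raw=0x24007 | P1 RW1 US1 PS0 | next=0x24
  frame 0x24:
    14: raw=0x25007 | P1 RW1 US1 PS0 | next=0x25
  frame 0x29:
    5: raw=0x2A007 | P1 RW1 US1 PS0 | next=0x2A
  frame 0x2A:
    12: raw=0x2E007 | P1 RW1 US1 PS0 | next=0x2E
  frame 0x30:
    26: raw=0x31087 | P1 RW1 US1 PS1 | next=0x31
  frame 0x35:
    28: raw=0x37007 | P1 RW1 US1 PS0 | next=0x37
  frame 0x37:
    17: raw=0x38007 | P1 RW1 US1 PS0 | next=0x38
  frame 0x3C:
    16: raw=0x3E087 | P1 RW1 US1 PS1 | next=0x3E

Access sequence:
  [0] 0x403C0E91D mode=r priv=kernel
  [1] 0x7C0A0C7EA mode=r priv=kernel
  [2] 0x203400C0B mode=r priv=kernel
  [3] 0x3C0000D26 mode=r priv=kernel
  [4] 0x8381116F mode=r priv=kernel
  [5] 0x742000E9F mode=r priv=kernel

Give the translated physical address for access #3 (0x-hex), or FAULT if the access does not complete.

Trace:
#0 VA=0x403C0E91D (r,kernel):
  L0: frame=0x1E idx=16 entry=0x20007 [P=1 RW=1 US=1 PS=0]
  L1: frame=0x20 idx=30 entry=0x24007 [P=1 RW=1 US=1 PS=0]
  L2: frame=0x24 idx=14 entry=0x25007 [P=1 RW=1 US=1 PS=0]
  → PA=0x2591D  (3 entries read)
#1 VA=0x7C0A0C7EA (r,kernel):
  L0: frame=0x1E idx=31 entry=0x29007 [P=1 RW=1 US=1 PS=0]
  L1: frame=0x29 idx=5 entry=0x2A007 [P=1 RW=1 US=1 PS=0]
  L2: frame=0x2A idx=12 entry=0x2E007 [P=1 RW=1 US=1 PS=0]
  → PA=0x2E7EA  (3 entries read)
#2 VA=0x203400C0B (r,kernel):
  L0: frame=0x1E idx=8 entry=0x30007 [P=1 RW=1 US=1 PS=0]
  L1: frame=0x30 idx=26 entry=0x31087 [P=1 RW=1 US=1 PS=1]
  → PA=0x31C0B (huge @L1)  (2 entries read)
#3 VA=0x3C0000D26 (r,kernel):
  L0: frame=0x1E idx=15 entry=0x33087 [P=1 RW=1 US=1 PS=1]
  → PA=0x33D26 (huge @L0)  (1 entries read)
#4 VA=0x8381116F (r,kernel):
  L0: frame=0x1E idx=2 entry=0x35007 [P=1 RW=1 US=1 PS=0]
  L1: frame=0x35 idx=28 entry=0x37007 [P=1 RW=1 US=1 PS=0]
  L2: frame=0x37 idx=17 entry=0x38007 [P=1 RW=1 US=1 PS=0]
  → PA=0x3816F  (3 entries read)
#5 VA=0x742000E9F (r,kernel):
  L0: frame=0x1E idx=29 entry=0x3C007 [P=1 RW=1 US=1 PS=0]
  L1: frame=0x3C idx=16 entry=0x3E087 [P=1 RW=1 US=1 PS=1]
  → PA=0x3EE9F (huge @L1)  (2 entries read)

Access #3 PA: 0x33D26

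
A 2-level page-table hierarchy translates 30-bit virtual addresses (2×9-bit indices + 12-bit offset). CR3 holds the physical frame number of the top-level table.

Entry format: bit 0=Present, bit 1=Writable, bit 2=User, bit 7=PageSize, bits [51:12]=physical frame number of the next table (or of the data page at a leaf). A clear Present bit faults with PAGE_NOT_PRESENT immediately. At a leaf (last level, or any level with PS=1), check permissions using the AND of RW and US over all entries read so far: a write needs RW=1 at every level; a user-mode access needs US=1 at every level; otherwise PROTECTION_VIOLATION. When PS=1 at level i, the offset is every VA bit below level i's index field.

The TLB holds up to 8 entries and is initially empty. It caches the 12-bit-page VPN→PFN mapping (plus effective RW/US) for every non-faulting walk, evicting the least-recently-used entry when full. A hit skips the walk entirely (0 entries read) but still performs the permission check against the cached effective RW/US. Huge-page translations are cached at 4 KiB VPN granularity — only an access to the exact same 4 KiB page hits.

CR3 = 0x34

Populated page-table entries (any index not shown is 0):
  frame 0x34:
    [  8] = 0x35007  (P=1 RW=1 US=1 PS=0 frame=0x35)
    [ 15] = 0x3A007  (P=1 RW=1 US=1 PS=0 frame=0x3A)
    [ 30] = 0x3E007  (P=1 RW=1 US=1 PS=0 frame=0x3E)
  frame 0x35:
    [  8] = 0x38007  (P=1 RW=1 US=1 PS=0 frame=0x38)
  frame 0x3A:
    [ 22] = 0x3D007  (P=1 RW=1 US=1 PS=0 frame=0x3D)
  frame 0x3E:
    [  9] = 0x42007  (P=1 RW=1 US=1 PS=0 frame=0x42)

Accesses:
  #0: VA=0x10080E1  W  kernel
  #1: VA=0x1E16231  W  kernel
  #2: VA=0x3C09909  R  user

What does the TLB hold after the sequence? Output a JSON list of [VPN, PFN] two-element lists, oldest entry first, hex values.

Per-access translation:
#0 VA=0x10080E1 (w,kernel):
  L0 @0x34[8] → 0x35007  P=1,RW=1,US=1,PS=0
  L1 @0x35[8] → 0x38007  P=1,RW=1,US=1,PS=0
  ⇒ phys 0x380E1  [2 reads]
#1 VA=0x1E16231 (w,kernel):
  L0 @0x34[15] → 0x3A007  P=1,RW=1,US=1,PS=0
  L1 @0x3A[22] → 0x3D007  P=1,RW=1,US=1,PS=0
  ⇒ phys 0x3D231  [2 reads]
#2 VA=0x3C09909 (r,user):
  L0 @0x34[30] → 0x3E007  P=1,RW=1,US=1,PS=0
  L1 @0x3E[9] → 0x42007  P=1,RW=1,US=1,PS=0
  ⇒ phys 0x42909  [2 reads]

TLB: [["0x1008", "0x38"], ["0x1E16", "0x3D"], ["0x3C09", "0x42"]]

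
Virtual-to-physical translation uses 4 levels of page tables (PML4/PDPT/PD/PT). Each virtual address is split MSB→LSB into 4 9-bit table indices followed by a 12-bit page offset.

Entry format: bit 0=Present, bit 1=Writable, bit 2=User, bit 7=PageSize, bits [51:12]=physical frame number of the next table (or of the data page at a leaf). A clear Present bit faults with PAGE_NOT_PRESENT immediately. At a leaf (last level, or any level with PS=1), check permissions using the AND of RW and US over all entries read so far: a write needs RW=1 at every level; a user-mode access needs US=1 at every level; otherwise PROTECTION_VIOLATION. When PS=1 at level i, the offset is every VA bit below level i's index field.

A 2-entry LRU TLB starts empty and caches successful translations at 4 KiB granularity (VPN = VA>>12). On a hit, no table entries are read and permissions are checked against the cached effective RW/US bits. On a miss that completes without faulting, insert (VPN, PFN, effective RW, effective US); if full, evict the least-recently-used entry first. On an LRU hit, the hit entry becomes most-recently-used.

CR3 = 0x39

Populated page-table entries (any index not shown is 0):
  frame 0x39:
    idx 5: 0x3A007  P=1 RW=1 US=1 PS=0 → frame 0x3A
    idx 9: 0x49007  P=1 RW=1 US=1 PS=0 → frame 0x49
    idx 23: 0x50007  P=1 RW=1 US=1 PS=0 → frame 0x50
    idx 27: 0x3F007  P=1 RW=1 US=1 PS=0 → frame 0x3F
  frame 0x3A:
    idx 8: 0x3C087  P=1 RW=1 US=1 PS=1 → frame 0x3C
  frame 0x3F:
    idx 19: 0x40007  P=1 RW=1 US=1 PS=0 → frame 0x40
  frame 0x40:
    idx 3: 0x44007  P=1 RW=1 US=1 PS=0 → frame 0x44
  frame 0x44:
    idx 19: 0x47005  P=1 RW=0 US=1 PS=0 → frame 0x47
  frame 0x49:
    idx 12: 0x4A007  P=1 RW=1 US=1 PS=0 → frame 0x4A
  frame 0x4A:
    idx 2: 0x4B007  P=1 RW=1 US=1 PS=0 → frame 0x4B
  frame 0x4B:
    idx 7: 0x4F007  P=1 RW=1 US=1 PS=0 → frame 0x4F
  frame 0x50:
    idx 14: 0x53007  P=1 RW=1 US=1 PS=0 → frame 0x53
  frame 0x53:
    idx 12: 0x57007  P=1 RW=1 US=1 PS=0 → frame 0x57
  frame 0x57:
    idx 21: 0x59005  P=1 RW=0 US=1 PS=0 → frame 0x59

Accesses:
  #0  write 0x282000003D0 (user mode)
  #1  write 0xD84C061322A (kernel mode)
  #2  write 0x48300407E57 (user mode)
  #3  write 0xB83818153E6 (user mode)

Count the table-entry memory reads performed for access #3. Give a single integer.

Per-access translation:
#0 VA=0x282000003D0 (w,user):
  L0 @0x39[5] → 0x3A007  P=1,RW=1,US=1,PS=0
  L1 @0x3A[8] → 0x3C087  P=1,RW=1,US=1,PS=1
  ⇒ phys 0x3C3D0 (huge @L1)  [2 reads]
#1 VA=0xD84C061322A (w,kernel):
  L0 @0x39[27] → 0x3F007  P=1,RW=1,US=1,PS=0
  L1 @0x3F[19] → 0x40007  P=1,RW=1,US=1,PS=0
  L2 @0x40[3] → 0x44007  P=1,RW=1,US=1,PS=0
  L3 @0x44[19] → 0x47005  P=1,RW=0,US=1,PS=0
  ✗ PROTECTION_VIOLATION  [4 reads]
#2 VA=0x48300407E57 (w,user):
  L0 @0x39[9] → 0x49007  P=1,RW=1,US=1,PS=0
  L1 @0x49[12] → 0x4A007  P=1,RW=1,US=1,PS=0
  L2 @0x4A[2] → 0x4B007  P=1,RW=1,US=1,PS=0
  L3 @0x4B[7] → 0x4F007  P=1,RW=1,US=1,PS=0
  ⇒ phys 0x4FE57  [4 reads]
#3 VA=0xB83818153E6 (w,user):
  L0 @0x39[23] → 0x50007  P=1,RW=1,US=1,PS=0
  L1 @0x50[14] → 0x53007  P=1,RW=1,US=1,PS=0
  L2 @0x53[12] → 0x57007  P=1,RW=1,US=1,PS=0
  L3 @0x57[21] → 0x59005  P=1,RW=0,US=1,PS=0
  ✗ PROTECTION_VIOLATION  [4 reads]

Entries read for #3: 4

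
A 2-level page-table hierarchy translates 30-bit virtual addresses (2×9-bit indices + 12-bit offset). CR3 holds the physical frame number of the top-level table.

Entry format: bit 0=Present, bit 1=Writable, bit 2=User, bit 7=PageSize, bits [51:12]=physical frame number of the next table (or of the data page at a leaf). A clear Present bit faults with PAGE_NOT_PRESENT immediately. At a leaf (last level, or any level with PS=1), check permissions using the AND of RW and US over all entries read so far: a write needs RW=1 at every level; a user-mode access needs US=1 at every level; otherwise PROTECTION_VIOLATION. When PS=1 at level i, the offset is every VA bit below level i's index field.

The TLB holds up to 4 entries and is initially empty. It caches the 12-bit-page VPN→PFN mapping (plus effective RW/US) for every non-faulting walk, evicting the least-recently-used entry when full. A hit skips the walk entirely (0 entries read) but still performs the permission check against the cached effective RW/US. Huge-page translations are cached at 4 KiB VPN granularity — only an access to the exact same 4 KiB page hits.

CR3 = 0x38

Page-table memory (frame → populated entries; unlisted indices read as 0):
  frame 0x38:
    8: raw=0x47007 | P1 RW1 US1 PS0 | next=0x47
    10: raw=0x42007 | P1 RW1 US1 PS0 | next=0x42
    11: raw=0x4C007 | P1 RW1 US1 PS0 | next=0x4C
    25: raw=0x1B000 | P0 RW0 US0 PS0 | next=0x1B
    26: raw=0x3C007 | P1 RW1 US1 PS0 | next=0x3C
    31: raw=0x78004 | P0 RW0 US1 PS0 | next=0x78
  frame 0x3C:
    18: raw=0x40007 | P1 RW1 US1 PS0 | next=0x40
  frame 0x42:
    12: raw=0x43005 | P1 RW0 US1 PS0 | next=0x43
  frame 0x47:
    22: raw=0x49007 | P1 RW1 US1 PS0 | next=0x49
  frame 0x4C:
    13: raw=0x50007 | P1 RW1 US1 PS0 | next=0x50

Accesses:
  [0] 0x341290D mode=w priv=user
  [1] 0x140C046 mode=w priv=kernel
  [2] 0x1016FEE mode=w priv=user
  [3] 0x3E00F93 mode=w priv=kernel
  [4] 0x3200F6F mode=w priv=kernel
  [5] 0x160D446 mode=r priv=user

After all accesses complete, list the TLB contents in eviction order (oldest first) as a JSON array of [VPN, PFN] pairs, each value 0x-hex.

Walk each access:
#0 VA=0x341290D (w,user):
  lvl0: tbl 0x38, slot 26 ⇒ 0x3C007 (P1/RW1/US1/PS0)
  lvl1: tbl 0x3C, slot 18 ⇒ 0x40007 (P1/RW1/US1/PS0)
  ✓ 0x4090D  — 2 lookups
#1 VA=0x140C046 (w,kernel):
  lvl0: tbl 0x38, slot 10 ⇒ 0x42007 (P1/RW1/US1/PS0)
  lvl1: tbl 0x42, slot 12 ⇒ 0x43005 (P1/RW0/US1/PS0)
  ✗ PROTECTION_VIOLATION  [2 reads]
#2 VA=0x1016FEE (w,user):
  lvl0: tbl 0x38, slot 8 ⇒ 0x47007 (P1/RW1/US1/PS0)
  lvl1: tbl 0x47, slot 22 ⇒ 0x49007 (P1/RW1/US1/PS0)
  ✓ 0x49FEE  — 2 lookups
#3 VA=0x3E00F93 (w,kernel):
  lvl0: tbl 0x38, slot 31 ⇒ 0x78004 (P0/RW0/US1/PS0)
  ✗ PAGE_NOT_PRESENT  [1 reads]
#4 VA=0x3200F6F (w,kernel):
  lvl0: tbl 0x38, slot 25 ⇒ 0x1B000 (P0/RW0/US0/PS0)
  ✗ PAGE_NOT_PRESENT  [1 reads]
#5 VA=0x160D446 (r,user):
  lvl0: tbl 0x38, slot 11 ⇒ 0x4C007 (P1/RW1/US1/PS0)
  lvl1: tbl 0x4C, slot 13 ⇒ 0x50007 (P1/RW1/US1/PS0)
  ✓ 0x50446  — 2 lookups

TLB: [["0x3412", "0x40"], ["0x1016", "0x49"], ["0x160D", "0x50"]]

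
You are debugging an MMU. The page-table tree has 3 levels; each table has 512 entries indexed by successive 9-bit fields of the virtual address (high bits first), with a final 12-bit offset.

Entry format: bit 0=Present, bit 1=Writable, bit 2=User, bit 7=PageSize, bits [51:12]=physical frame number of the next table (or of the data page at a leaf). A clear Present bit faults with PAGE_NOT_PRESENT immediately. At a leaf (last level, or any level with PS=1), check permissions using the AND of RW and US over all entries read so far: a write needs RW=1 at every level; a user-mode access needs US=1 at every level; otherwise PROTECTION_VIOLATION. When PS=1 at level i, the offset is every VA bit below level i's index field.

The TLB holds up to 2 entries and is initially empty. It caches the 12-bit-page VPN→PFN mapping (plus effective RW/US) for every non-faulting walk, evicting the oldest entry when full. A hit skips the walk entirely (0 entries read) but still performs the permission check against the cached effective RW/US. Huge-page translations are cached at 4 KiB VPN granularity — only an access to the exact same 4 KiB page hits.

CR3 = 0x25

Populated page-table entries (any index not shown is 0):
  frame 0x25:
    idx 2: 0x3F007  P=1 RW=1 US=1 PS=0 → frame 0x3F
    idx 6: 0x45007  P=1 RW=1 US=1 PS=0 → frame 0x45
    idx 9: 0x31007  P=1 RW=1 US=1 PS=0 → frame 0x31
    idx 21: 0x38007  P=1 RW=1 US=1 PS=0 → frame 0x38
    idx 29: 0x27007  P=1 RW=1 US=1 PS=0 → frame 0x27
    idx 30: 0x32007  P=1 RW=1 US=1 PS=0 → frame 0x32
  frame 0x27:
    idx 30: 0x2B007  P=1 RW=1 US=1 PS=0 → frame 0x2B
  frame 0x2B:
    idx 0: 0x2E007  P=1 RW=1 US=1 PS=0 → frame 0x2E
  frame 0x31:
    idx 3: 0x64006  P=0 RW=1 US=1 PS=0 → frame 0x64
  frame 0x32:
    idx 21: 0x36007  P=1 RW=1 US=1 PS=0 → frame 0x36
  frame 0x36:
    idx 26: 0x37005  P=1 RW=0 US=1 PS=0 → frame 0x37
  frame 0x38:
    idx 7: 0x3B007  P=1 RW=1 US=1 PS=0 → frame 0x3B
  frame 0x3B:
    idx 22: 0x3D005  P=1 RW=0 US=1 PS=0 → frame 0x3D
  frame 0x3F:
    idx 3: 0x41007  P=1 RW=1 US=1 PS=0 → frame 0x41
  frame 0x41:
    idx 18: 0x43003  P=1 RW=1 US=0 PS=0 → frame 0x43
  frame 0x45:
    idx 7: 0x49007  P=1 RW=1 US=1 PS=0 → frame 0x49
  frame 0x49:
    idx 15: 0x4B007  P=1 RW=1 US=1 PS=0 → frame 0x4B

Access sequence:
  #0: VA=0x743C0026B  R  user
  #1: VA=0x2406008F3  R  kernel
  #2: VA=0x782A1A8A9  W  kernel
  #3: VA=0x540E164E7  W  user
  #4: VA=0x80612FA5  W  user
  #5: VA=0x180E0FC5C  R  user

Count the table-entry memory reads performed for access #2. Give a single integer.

Walk each access:
#0 VA=0x743C0026B (r,user):
  L0 @0x25[29] → 0x27007  P=1,RW=1,US=1,PS=0
  L1 @0x27[30] → 0x2B007  P=1,RW=1,US=1,PS=0
  L2 @0x2B[0] → 0x2E007  P=1,RW=1,US=1,PS=0
  → PA=0x2E26B  (3 entries read)
#1 VA=0x2406008F3 (r,kernel):
  L0 @0x25[9] → 0x31007  P=1,RW=1,US=1,PS=0
  L1 @0x31[3] → 0x64006  P=0,RW=1,US=1,PS=0
  ⇒ fault: PAGE_NOT_PRESENT  — 2 lookups
#2 VA=0x782A1A8A9 (w,kernel):
  L0 @0x25[30] → 0x32007  P=1,RW=1,US=1,PS=0
  L1 @0x32[21] → 0x36007  P=1,RW=1,US=1,PS=0
  L2 @0x36[26] → 0x37005  P=1,RW=0,US=1,PS=0
  ⇒ fault: PROTECTION_VIOLATION  — 3 lookups
#3 VA=0x540E164E7 (w,user):
  L0 @0x25[21] → 0x38007  P=1,RW=1,US=1,PS=0
  L1 @0x38[7] → 0x3B007  P=1,RW=1,US=1,PS=0
  L2 @0x3B[22] → 0x3D005  P=1,RW=0,US=1,PS=0
  ⇒ fault: PROTECTION_VIOLATION  — 3 lookups
#4 VA=0x80612FA5 (w,user):
  L0 @0x25[2] → 0x3F007  P=1,RW=1,US=1,PS=0
  L1 @0x3F[3] → 0x41007  P=1,RW=1,US=1,PS=0
  L2 @0x41[18] → 0x43003  P=1,RW=1,US=0,PS=0
  ⇒ fault: PROTECTION_VIOLATION  — 3 lookups
#5 VA=0x180E0FC5C (r,user):
  L0 @0x25[6] → 0x45007  P=1,RW=1,US=1,PS=0
  L1 @0x45[7] → 0x49007  P=1,RW=1,US=1,PS=0
  L2 @0x49[15] → 0x4B007  P=1,RW=1,US=1,PS=0
  → PA=0x4BC5C  (3 entries read)

Entries read for #2: 3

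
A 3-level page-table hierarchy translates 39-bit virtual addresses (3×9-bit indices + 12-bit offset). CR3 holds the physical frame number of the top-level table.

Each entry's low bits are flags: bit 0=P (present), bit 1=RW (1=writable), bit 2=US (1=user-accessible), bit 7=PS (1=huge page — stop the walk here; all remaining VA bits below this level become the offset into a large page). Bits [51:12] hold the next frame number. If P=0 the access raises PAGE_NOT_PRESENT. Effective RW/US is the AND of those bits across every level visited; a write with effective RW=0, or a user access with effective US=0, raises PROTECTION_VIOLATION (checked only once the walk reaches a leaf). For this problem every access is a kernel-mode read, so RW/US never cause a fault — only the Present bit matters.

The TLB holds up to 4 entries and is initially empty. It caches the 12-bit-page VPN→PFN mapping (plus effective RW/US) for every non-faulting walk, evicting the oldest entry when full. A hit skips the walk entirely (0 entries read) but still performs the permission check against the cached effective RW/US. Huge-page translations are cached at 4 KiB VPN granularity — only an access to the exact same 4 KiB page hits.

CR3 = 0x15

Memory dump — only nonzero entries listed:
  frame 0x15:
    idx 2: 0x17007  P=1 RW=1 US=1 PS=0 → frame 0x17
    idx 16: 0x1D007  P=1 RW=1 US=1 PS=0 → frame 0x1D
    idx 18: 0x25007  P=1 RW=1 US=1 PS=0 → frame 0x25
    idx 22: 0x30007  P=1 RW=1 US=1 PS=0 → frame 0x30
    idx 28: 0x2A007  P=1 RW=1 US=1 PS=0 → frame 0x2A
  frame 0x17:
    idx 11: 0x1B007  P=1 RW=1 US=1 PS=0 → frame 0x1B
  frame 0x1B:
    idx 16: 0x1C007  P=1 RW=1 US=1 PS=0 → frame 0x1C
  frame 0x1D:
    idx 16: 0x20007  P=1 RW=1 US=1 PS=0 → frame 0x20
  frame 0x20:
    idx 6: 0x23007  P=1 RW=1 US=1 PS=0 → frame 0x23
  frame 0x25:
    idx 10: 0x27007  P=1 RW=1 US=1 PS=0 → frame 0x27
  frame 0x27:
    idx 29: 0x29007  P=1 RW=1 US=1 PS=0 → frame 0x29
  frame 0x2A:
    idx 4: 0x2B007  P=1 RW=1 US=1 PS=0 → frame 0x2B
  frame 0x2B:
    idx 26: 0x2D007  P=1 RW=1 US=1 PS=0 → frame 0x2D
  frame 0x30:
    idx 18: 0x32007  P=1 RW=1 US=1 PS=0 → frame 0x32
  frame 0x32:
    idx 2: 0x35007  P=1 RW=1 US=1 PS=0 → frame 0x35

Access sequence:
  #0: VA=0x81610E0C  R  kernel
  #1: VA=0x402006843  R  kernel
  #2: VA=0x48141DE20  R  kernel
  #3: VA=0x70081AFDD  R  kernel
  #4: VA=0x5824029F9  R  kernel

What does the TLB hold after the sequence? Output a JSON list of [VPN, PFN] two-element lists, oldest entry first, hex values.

Walk each access:
#0 VA=0x81610E0C (r,kernel):
  L0: frame=0x15 idx=2 entry=0x17007 [P=1 RW=1 US=1 PS=0]
  L1: frame=0x17 idx=11 entry=0x1B007 [P=1 RW=1 US=1 PS=0]
  L2: frame=0x1B idx=16 entry=0x1C007 [P=1 RW=1 US=1 PS=0]
  → PA=0x1CE0C  (3 entries read)
#1 VA=0x402006843 (r,kernel):
  L0: frame=0x15 idx=16 entry=0x1D007 [P=1 RW=1 US=1 PS=0]
  L1: frame=0x1D idx=16 entry=0x20007 [P=1 RW=1 US=1 PS=0]
  L2: frame=0x20 idx=6 entry=0x23007 [P=1 RW=1 US=1 PS=0]
  → PA=0x23843  (3 entries read)
#2 VA=0x48141DE20 (r,kernel):
  L0: frame=0x15 idx=18 entry=0x25007 [P=1 RW=1 US=1 PS=0]
  L1: frame=0x25 idx=10 entry=0x27007 [P=1 RW=1 US=1 PS=0]
  L2: frame=0x27 idx=29 entry=0x29007 [P=1 RW=1 US=1 PS=0]
  → PA=0x29E20  (3 entries read)
#3 VA=0x70081AFDD (r,kernel):
  L0: frame=0x15 idx=28 entry=0x2A007 [P=1 RW=1 US=1 PS=0]
  L1: frame=0x2A idx=4 entry=0x2B007 [P=1 RW=1 US=1 PS=0]
  L2: frame=0x2B idx=26 entry=0x2D007 [P=1 RW=1 US=1 PS=0]
  → PA=0x2DFDD  (3 entries read)
#4 VA=0x5824029F9 (r,kernel):
  L0: frame=0x15 idx=22 entry=0x30007 [P=1 RW=1 US=1 PS=0]
  L1: frame=0x30 idx=18 entry=0x32007 [P=1 RW=1 US=1 PS=0]
  L2: frame=0x32 idx=2 entry=0x35007 [P=1 RW=1 US=1 PS=0]
  → PA=0x359F9  (3 entries read)

TLB: [["0x402006", "0x23"], ["0x48141D", "0x29"], ["0x70081A", "0x2D"], ["0x582402", "0x35"]]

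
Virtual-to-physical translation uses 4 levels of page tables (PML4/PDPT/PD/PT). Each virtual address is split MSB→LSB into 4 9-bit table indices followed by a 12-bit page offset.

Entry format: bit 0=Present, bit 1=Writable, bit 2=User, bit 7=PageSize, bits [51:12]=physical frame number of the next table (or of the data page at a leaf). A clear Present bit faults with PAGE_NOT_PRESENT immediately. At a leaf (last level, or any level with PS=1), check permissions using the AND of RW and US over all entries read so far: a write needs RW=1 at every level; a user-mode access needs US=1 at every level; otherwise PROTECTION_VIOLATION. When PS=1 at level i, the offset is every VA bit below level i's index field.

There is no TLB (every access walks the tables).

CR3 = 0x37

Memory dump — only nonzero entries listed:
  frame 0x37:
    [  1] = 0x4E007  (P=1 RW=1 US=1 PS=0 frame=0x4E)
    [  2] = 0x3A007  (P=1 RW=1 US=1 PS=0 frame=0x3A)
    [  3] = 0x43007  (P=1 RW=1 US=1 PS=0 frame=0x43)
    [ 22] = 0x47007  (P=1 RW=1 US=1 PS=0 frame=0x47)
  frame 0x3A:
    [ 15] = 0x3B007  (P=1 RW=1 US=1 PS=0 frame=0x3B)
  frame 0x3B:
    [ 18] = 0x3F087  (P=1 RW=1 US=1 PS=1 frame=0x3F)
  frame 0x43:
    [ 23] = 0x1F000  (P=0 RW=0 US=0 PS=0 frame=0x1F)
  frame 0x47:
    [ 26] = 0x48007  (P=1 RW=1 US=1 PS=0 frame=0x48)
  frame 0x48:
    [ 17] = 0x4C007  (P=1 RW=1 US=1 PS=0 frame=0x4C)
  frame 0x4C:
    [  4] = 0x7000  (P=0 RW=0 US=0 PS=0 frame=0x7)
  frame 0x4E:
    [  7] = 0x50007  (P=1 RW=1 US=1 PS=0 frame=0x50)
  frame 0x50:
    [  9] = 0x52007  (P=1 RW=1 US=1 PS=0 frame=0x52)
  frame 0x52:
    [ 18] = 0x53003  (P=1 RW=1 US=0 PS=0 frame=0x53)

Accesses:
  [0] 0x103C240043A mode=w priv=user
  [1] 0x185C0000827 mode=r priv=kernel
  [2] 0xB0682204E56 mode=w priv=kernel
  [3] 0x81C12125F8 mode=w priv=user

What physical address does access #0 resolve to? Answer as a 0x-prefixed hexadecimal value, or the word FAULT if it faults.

Per-access translation:
#0 VA=0x103C240043A (w,user):
  L0 @0x37[2] → 0x3A007  P=1,RW=1,US=1,PS=0
  L1 @0x3A[15] → 0x3B007  P=1,RW=1,US=1,PS=0
  L2 @0x3B[18] → 0x3F087  P=1,RW=1,US=1,PS=1
  ⇒ phys 0x3F43A (huge @L2)  [3 reads]
#1 VA=0x185C0000827 (r,kernel):
  L0 @0x37[3] → 0x43007  P=1,RW=1,US=1,PS=0
  L1 @0x43[23] → 0x1F000  P=0,RW=0,US=0,PS=0
  ✗ PAGE_NOT_PRESENT  [2 reads]
#2 VA=0xB0682204E56 (w,kernel):
  L0 @0x37[22] → 0x47007  P=1,RW=1,US=1,PS=0
  L1 @0x47[26] → 0x48007  P=1,RW=1,US=1,PS=0
  L2 @0x48[17] → 0x4C007  P=1,RW=1,US=1,PS=0
  L3 @0x4C[4] → 0x7000  P=0,RW=0,US=0,PS=0
  ✗ PAGE_NOT_PRESENT  [4 reads]
#3 VA=0x81C12125F8 (w,user):
  L0 @0x37[1] → 0x4E007  P=1,RW=1,US=1,PS=0
  L1 @0x4E[7] → 0x50007  P=1,RW=1,US=1,PS=0
  L2 @0x50[9] → 0x52007  P=1,RW=1,US=1,PS=0
  L3 @0x52[18] → 0x53003  P=1,RW=1,US=0,PS=0
  ✗ PROTECTION_VIOLATION  [4 reads]

Access #0 PA: 0x3F43A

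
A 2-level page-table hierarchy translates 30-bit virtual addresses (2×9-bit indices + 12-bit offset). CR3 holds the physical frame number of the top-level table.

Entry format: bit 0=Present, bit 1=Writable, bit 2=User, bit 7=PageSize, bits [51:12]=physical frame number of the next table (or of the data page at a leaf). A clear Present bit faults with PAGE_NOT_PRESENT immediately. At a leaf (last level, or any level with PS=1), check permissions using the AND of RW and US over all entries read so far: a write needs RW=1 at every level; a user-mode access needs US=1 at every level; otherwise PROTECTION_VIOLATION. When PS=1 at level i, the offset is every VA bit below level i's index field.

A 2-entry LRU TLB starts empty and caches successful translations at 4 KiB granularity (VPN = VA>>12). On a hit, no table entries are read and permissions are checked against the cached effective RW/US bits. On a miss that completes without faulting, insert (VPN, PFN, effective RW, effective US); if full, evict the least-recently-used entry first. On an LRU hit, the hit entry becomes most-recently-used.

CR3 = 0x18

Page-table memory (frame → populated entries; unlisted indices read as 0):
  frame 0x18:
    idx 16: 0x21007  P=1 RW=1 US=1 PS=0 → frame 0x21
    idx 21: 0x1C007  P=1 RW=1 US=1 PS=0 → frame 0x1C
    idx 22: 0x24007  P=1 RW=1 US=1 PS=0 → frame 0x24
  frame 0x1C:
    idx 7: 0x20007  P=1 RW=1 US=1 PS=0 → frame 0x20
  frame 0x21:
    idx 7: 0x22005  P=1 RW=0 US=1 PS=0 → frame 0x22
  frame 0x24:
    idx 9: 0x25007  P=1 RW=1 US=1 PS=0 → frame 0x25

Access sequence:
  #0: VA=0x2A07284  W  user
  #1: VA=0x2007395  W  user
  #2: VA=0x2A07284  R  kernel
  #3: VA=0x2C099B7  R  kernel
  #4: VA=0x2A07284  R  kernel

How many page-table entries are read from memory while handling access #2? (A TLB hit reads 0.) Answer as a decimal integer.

Trace:
#0 VA=0x2A07284 (w,user):
  [0] read 0x18 idx=21: raw=0x1C007 flags P=1 W=1 U=1 S=0
  [1] read 0x1C idx=7: raw=0x20007 flags P=1 W=1 U=1 S=0
  ✓ 0x20284  — 2 lookups
#1 VA=0x2007395 (w,user):
  [0] read 0x18 idx=16: raw=0x21007 flags P=1 W=1 U=1 S=0
  [1] read 0x21 idx=7: raw=0x22005 flags P=1 W=0 U=1 S=0
  ⇒ fault: PROTECTION_VIOLATION  — 2 lookups
#2 VA=0x2A07284 (r,kernel):
  TLB hit vpn=0x2A07 → PA=0x20284
#3 VA=0x2C099B7 (r,kernel):
  [0] read 0x18 idx=22: raw=0x24007 flags P=1 W=1 U=1 S=0
  [1] read 0x24 idx=9: raw=0x25007 flags P=1 W=1 U=1 S=0
  ✓ 0x259B7  — 2 lookups
#4 VA=0x2A07284 (r,kernel):
  TLB hit vpn=0x2A07 → PA=0x20284

Entries read for #2: 0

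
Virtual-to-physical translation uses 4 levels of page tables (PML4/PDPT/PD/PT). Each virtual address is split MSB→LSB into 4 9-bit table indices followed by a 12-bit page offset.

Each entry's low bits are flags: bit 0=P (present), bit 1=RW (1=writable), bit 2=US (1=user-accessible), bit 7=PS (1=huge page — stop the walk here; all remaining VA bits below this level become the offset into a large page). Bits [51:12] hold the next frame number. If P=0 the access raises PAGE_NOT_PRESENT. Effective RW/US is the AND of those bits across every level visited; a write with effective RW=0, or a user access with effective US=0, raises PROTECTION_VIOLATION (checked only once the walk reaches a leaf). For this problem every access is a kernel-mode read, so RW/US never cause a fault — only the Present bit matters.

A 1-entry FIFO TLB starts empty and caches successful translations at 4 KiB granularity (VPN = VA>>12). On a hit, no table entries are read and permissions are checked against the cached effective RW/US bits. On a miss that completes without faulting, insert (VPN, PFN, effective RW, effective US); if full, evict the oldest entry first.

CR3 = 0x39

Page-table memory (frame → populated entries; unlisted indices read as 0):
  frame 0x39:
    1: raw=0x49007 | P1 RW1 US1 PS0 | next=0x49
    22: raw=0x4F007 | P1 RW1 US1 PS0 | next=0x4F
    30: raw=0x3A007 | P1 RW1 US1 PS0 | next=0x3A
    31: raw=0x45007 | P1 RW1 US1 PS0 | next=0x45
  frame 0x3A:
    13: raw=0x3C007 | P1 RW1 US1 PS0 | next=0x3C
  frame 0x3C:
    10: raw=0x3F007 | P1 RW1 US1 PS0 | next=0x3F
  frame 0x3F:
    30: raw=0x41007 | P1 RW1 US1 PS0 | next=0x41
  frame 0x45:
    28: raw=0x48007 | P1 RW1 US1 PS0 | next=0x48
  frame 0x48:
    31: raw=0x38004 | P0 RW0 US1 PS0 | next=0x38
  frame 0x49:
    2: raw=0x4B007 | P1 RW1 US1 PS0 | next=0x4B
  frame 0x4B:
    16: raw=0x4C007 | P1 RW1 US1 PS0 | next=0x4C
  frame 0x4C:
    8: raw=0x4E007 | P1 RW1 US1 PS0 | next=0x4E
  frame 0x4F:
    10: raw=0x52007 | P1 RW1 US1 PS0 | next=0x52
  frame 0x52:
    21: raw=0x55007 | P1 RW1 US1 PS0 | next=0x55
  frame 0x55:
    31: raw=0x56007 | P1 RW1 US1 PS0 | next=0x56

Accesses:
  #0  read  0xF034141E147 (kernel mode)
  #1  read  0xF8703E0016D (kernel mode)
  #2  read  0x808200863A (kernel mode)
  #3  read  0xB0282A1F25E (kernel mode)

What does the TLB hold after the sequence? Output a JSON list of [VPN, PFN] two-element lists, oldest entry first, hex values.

Walk each access:
#0 VA=0xF034141E147 (r,kernel):
  [0] read 0x39 idx=30: raw=0x3A007 flags P=1 W=1 U=1 S=0
  [1] read 0x3A idx=13: raw=0x3C007 flags P=1 W=1 U=1 S=0
  [2] read 0x3C idx=10: raw=0x3F007 flags P=1 W=1 U=1 S=0
  [3] read 0x3F idx=30: raw=0x41007 flags P=1 W=1 U=1 S=0
  ✓ 0x41147  — 4 lookups
#1 VA=0xF8703E0016D (r,kernel):
  [0] read 0x39 idx=31: raw=0x45007 flags P=1 W=1 U=1 S=0
  [1] read 0x45 idx=28: raw=0x48007 flags P=1 W=1 U=1 S=0
  [2] read 0x48 idx=31: raw=0x38004 flags P=0 W=0 U=1 S=0
  ⇒ fault: PAGE_NOT_PRESENT  — 3 lookups
#2 VA=0x808200863A (r,kernel):
  [0] read 0x39 idx=1: raw=0x49007 flags P=1 W=1 U=1 S=0
  [1] read 0x49 idx=2: raw=0x4B007 flags P=1 W=1 U=1 S=0
  [2] read 0x4B idx=16: raw=0x4C007 flags P=1 W=1 U=1 S=0
  [3] read 0x4C idx=8: raw=0x4E007 flags P=1 W=1 U=1 S=0
  ✓ 0x4E63A  — 4 lookups
#3 VA=0xB0282A1F25E (r,kernel):
  [0] read 0x39 idx=22: raw=0x4F007 flags P=1 W=1 U=1 S=0
  [1] read 0x4F idx=10: raw=0x52007 flags P=1 W=1 U=1 S=0
  [2] read 0x52 idx=21: raw=0x55007 flags P=1 W=1 U=1 S=0
  [3] read 0x55 idx=31: raw=0x56007 flags P=1 W=1 U=1 S=0
  ✓ 0x5625E  — 4 lookups

TLB: [["0xB0282A1F", "0x56"]]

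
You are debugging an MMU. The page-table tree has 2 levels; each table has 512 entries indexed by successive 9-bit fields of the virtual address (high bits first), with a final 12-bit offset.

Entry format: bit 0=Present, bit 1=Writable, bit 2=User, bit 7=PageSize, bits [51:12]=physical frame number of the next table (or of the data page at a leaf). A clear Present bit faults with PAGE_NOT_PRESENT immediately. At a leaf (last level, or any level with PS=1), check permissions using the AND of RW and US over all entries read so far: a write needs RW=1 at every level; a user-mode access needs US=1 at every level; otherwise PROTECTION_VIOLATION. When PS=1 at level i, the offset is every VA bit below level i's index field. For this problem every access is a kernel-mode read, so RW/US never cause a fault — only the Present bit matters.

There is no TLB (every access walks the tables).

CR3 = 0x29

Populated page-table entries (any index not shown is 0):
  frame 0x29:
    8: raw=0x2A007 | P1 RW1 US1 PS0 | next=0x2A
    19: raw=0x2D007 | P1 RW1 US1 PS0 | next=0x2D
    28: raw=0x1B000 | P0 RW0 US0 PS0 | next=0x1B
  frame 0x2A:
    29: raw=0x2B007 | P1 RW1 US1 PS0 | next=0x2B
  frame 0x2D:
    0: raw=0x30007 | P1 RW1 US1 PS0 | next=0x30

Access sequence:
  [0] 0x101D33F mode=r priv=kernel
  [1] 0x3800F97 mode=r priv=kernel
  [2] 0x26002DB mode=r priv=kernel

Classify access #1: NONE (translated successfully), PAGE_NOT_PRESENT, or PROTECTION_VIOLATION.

Walk each access:
#0 VA=0x101D33F (r,kernel):
  lvl0: tbl 0x29, slot 8 ⇒ 0x2A007 (P1/RW1/US1/PS0)
  lvl1: tbl 0x2A, slot 29 ⇒ 0x2B007 (P1/RW1/US1/PS0)
  ⇒ phys 0x2B33F  [2 reads]
#1 VA=0x3800F97 (r,kernel):
  lvl0: tbl 0x29, slot 28 ⇒ 0x1B000 (P0/RW0/US0/PS0)
  ⇒ fault: PAGE_NOT_PRESENT  — 1 lookups
#2 VA=0x26002DB (r,kernel):
  lvl0: tbl 0x29, slot 19 ⇒ 0x2D007 (P1/RW1/US1/PS0)
  lvl1: tbl 0x2D, slot 0 ⇒ 0x30007 (P1/RW1/US1/PS0)
  ⇒ phys 0x302DB  [2 reads]

Access #1 fault: PAGE_NOT_PRESENT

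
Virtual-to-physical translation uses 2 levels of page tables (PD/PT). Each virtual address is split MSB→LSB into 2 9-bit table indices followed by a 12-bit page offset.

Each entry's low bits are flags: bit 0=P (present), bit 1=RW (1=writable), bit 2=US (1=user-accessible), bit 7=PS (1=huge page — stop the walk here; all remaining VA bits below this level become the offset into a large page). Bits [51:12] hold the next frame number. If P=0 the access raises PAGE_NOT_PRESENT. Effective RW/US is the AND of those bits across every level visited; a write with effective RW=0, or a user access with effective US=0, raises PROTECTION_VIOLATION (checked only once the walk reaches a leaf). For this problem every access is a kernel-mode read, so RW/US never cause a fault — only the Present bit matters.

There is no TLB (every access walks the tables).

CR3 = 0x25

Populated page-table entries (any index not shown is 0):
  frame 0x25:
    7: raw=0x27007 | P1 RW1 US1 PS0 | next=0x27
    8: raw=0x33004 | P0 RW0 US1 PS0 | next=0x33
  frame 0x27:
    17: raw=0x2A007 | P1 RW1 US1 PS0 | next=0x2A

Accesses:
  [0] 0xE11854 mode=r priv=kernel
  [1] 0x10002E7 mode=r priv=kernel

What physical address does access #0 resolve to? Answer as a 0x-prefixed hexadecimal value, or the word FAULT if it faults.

Per-access translation:
#0 VA=0xE11854 (r,kernel):
  [0] read 0x25 idx=7: raw=0x27007 flags P=1 W=1 U=1 S=0
  [1] read 0x27 idx=17: raw=0x2A007 flags P=1 W=1 U=1 S=0
  → PA=0x2A854  (2 entries read)
#1 VA=0x10002E7 (r,kernel):
  [0] read 0x25 idx=8: raw=0x33004 flags P=0 W=0 U=1 S=0
  ✗ PAGE_NOT_PRESENT  [1 reads]

Access #0 PA: 0x2A854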